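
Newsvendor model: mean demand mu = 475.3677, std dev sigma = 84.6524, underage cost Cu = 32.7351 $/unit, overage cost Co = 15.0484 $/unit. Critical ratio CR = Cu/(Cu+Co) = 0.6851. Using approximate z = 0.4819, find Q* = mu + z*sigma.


CR = Cu/(Cu+Co) = 32.7351/(32.7351+15.0484) = 0.6851
z = 0.4819
Q* = 475.3677 + 0.4819 * 84.6524 = 516.1617

516.1617 units


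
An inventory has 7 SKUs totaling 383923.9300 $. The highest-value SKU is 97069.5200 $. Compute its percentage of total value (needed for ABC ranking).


Top item = 97069.5200
Total = 383923.9300
Percentage = 97069.5200 / 383923.9300 * 100 = 25.2835

25.2835%


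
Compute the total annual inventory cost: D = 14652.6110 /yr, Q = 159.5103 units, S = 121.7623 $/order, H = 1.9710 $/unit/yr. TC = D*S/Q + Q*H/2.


Ordering cost = D*S/Q = 11185.0809
Holding cost = Q*H/2 = 157.1974
TC = 11185.0809 + 157.1974 = 11342.2783

11342.2783 $/yr


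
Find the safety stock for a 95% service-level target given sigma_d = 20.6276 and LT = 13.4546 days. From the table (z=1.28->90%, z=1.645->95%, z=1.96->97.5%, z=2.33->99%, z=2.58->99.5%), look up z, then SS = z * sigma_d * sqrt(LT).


From the table, SL = 95% corresponds to z = 1.645
sqrt(LT) = sqrt(13.4546) = 3.6681
SS = 1.645 * 20.6276 * 3.6681 = 124.4658

124.4658 units


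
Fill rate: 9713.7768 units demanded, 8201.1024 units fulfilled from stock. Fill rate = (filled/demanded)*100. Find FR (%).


FR = 8201.1024 / 9713.7768 * 100 = 84.4275

84.4275%


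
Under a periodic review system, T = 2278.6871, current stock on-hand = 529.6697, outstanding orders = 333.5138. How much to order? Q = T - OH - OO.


Inventory position = OH + OO = 529.6697 + 333.5138 = 863.1835
Q = 2278.6871 - 863.1835 = 1415.5036

1415.5036 units


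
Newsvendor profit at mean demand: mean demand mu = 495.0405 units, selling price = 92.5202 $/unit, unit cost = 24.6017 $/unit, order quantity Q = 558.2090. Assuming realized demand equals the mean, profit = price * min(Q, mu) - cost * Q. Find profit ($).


Sales at mu = min(558.2090, 495.0405) = 495.0405
Revenue = 92.5202 * 495.0405 = 45801.2461
Total cost = 24.6017 * 558.2090 = 13732.8904
Profit = 45801.2461 - 13732.8904 = 32068.3557

32068.3557 $


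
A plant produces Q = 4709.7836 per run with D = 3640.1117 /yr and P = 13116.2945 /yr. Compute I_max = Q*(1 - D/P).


D/P = 0.2775
1 - D/P = 0.7225
I_max = 4709.7836 * 0.7225 = 3402.6966

3402.6966 units


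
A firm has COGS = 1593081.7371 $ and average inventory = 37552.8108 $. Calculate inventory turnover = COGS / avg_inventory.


Turnover = 1593081.7371 / 37552.8108 = 42.4224

42.4224


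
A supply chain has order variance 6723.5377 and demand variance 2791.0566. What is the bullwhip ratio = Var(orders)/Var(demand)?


BW = 6723.5377 / 2791.0566 = 2.4090

2.4090


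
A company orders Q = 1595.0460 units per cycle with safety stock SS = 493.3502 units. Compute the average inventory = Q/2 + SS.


Q/2 = 797.5230
Avg = 797.5230 + 493.3502 = 1290.8732

1290.8732 units


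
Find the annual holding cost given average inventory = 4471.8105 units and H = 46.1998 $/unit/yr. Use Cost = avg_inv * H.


Cost = 4471.8105 * 46.1998 = 206596.7507

206596.7507 $/yr


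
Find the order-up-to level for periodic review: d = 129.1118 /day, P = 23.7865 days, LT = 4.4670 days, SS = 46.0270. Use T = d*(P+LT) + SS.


P + LT = 28.2535
d*(P+LT) = 129.1118 * 28.2535 = 3647.8602
T = 3647.8602 + 46.0270 = 3693.8872

3693.8872 units


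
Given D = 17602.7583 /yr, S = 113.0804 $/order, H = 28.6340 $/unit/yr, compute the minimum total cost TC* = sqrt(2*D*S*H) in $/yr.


2*D*S*H = 113993497.3535
TC* = sqrt(113993497.3535) = 10676.7737

10676.7737 $/yr


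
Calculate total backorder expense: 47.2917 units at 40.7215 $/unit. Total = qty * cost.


Total = 47.2917 * 40.7215 = 1925.7890

1925.7890 $


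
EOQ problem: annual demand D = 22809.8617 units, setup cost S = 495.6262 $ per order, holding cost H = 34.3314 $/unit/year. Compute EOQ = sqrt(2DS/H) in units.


2*D*S = 2 * 22809.8617 * 495.6262 = 22610330.1538
2*D*S/H = 658590.3911
EOQ = sqrt(658590.3911) = 811.5358

811.5358 units


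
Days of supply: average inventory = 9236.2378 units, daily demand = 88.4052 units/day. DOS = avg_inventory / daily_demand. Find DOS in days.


DOS = 9236.2378 / 88.4052 = 104.4762

104.4762 days


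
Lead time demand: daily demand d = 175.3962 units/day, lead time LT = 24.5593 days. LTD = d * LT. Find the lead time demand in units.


LTD = 175.3962 * 24.5593 = 4307.6079

4307.6079 units


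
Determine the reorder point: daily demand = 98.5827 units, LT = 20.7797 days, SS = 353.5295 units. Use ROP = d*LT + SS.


d*LT = 98.5827 * 20.7797 = 2048.5189
ROP = 2048.5189 + 353.5295 = 2402.0484

2402.0484 units


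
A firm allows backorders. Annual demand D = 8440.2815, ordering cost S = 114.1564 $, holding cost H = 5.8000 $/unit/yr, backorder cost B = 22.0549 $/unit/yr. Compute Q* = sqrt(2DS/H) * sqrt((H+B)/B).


sqrt(2DS/H) = 576.4075
sqrt((H+B)/B) = 1.1238
Q* = 576.4075 * 1.1238 = 647.7805

647.7805 units


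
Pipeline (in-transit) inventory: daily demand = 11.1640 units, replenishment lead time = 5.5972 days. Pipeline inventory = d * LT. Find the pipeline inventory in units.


Pipeline = 11.1640 * 5.5972 = 62.4871

62.4871 units


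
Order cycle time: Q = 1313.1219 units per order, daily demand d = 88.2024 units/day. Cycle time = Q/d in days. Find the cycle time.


Cycle = 1313.1219 / 88.2024 = 14.8876

14.8876 days


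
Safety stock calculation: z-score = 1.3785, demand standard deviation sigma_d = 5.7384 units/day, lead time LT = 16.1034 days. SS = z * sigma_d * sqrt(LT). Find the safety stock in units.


sqrt(LT) = sqrt(16.1034) = 4.0129
SS = 1.3785 * 5.7384 * 4.0129 = 31.7436

31.7436 units


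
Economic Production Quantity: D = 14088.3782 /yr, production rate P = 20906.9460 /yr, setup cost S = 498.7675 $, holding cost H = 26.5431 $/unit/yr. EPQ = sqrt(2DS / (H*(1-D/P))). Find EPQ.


1 - D/P = 1 - 0.6739 = 0.3261
H*(1-D/P) = 8.6567
2DS = 14053650.3477
EPQ = sqrt(1623435.1136) = 1274.1409

1274.1409 units


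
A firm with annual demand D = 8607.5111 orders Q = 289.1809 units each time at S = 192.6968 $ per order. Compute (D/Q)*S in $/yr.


Number of orders = D/Q = 29.7651
Cost = 29.7651 * 192.6968 = 5735.6480

5735.6480 $/yr


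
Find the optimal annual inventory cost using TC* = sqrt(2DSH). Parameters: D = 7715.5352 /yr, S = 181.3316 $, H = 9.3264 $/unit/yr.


2*D*S*H = 26096579.2878
TC* = sqrt(26096579.2878) = 5108.4811

5108.4811 $/yr


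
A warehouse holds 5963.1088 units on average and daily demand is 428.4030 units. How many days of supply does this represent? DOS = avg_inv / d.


DOS = 5963.1088 / 428.4030 = 13.9194

13.9194 days


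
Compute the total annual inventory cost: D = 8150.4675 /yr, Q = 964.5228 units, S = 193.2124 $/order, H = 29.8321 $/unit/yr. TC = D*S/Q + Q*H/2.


Ordering cost = D*S/Q = 1632.6948
Holding cost = Q*H/2 = 14386.8703
TC = 1632.6948 + 14386.8703 = 16019.5651

16019.5651 $/yr


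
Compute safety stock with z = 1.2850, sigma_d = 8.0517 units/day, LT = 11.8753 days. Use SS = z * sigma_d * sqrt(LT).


sqrt(LT) = sqrt(11.8753) = 3.4461
SS = 1.2850 * 8.0517 * 3.4461 = 35.6544

35.6544 units


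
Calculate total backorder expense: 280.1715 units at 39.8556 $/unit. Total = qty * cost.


Total = 280.1715 * 39.8556 = 11166.4032

11166.4032 $


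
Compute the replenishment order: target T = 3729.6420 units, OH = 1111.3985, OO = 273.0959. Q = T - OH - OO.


Inventory position = OH + OO = 1111.3985 + 273.0959 = 1384.4944
Q = 3729.6420 - 1384.4944 = 2345.1476

2345.1476 units


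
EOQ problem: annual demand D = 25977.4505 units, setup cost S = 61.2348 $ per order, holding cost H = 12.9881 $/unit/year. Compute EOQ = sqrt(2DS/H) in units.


2*D*S = 2 * 25977.4505 * 61.2348 = 3181447.9718
2*D*S/H = 244950.9914
EOQ = sqrt(244950.9914) = 494.9252

494.9252 units


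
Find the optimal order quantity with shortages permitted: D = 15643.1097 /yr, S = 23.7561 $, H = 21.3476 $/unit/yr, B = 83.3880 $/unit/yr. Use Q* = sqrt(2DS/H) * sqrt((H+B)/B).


sqrt(2DS/H) = 186.5905
sqrt((H+B)/B) = 1.1207
Q* = 186.5905 * 1.1207 = 209.1149

209.1149 units


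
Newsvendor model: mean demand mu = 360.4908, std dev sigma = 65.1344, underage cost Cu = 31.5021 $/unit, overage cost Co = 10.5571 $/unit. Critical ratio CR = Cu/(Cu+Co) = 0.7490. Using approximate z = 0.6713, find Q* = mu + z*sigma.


CR = Cu/(Cu+Co) = 31.5021/(31.5021+10.5571) = 0.7490
z = 0.6713
Q* = 360.4908 + 0.6713 * 65.1344 = 404.2155

404.2155 units


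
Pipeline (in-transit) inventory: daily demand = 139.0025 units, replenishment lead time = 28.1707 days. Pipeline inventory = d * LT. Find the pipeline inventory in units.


Pipeline = 139.0025 * 28.1707 = 3915.7977

3915.7977 units


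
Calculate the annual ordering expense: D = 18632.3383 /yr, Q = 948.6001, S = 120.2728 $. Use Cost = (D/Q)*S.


Number of orders = D/Q = 19.6419
Cost = 19.6419 * 120.2728 = 2362.3901

2362.3901 $/yr


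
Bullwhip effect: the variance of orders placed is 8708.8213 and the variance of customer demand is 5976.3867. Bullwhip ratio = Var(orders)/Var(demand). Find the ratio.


BW = 8708.8213 / 5976.3867 = 1.4572

1.4572


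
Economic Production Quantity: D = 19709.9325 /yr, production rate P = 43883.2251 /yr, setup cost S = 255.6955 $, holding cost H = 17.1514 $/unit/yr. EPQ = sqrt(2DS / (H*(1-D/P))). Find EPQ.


1 - D/P = 1 - 0.4491 = 0.5509
H*(1-D/P) = 9.4479
2DS = 10079482.0911
EPQ = sqrt(1066845.1095) = 1032.8819

1032.8819 units


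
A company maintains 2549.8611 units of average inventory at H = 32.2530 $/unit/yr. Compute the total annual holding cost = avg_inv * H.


Cost = 2549.8611 * 32.2530 = 82240.6701

82240.6701 $/yr


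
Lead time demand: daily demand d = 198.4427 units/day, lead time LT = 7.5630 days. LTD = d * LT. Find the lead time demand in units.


LTD = 198.4427 * 7.5630 = 1500.8221

1500.8221 units


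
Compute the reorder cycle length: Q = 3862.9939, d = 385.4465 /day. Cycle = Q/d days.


Cycle = 3862.9939 / 385.4465 = 10.0221

10.0221 days


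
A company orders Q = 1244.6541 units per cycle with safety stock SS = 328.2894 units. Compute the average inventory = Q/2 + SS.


Q/2 = 622.3270
Avg = 622.3270 + 328.2894 = 950.6164

950.6164 units


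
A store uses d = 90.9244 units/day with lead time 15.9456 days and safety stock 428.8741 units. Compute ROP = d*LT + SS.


d*LT = 90.9244 * 15.9456 = 1449.8441
ROP = 1449.8441 + 428.8741 = 1878.7182

1878.7182 units


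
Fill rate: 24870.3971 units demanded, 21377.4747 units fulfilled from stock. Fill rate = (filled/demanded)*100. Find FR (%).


FR = 21377.4747 / 24870.3971 * 100 = 85.9555

85.9555%


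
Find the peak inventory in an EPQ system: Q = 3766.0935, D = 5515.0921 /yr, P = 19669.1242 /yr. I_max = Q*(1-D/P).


D/P = 0.2804
1 - D/P = 0.7196
I_max = 3766.0935 * 0.7196 = 2710.1058

2710.1058 units


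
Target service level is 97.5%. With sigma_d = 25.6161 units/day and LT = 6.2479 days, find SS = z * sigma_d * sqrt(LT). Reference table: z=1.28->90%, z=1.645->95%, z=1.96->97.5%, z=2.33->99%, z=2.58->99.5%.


From the table, SL = 97.5% corresponds to z = 1.96
sqrt(LT) = sqrt(6.2479) = 2.4996
SS = 1.96 * 25.6161 * 2.4996 = 125.4978

125.4978 units


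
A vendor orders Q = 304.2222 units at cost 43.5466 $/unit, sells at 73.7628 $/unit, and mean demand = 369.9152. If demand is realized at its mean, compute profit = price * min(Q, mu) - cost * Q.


Sales at mu = min(304.2222, 369.9152) = 304.2222
Revenue = 73.7628 * 304.2222 = 22440.2813
Total cost = 43.5466 * 304.2222 = 13247.8425
Profit = 22440.2813 - 13247.8425 = 9192.4388

9192.4388 $


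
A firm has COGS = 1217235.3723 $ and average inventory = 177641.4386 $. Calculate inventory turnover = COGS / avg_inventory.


Turnover = 1217235.3723 / 177641.4386 = 6.8522

6.8522


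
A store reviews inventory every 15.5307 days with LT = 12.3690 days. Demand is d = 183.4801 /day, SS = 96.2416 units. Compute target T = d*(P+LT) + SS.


P + LT = 27.8997
d*(P+LT) = 183.4801 * 27.8997 = 5119.0397
T = 5119.0397 + 96.2416 = 5215.2813

5215.2813 units


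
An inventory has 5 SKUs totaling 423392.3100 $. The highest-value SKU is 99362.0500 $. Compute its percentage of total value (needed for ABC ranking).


Top item = 99362.0500
Total = 423392.3100
Percentage = 99362.0500 / 423392.3100 * 100 = 23.4681

23.4681%


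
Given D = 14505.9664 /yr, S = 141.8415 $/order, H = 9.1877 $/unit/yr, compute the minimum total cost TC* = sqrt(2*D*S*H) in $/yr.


2*D*S*H = 37808268.1279
TC* = sqrt(37808268.1279) = 6148.8428

6148.8428 $/yr


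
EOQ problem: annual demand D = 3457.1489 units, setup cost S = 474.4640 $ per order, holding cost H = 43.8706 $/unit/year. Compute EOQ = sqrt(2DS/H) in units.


2*D*S = 2 * 3457.1489 * 474.4640 = 3280585.3914
2*D*S/H = 74778.6762
EOQ = sqrt(74778.6762) = 273.4569

273.4569 units


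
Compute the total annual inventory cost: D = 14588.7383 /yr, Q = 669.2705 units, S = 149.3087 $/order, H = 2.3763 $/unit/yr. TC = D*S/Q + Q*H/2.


Ordering cost = D*S/Q = 3254.6266
Holding cost = Q*H/2 = 795.1937
TC = 3254.6266 + 795.1937 = 4049.8203

4049.8203 $/yr


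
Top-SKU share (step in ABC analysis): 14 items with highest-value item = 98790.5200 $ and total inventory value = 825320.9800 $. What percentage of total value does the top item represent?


Top item = 98790.5200
Total = 825320.9800
Percentage = 98790.5200 / 825320.9800 * 100 = 11.9700

11.9700%


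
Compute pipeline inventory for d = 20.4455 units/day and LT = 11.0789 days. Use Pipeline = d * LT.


Pipeline = 20.4455 * 11.0789 = 226.5136

226.5136 units


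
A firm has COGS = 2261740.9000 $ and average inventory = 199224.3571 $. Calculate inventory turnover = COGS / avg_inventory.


Turnover = 2261740.9000 / 199224.3571 = 11.3527

11.3527


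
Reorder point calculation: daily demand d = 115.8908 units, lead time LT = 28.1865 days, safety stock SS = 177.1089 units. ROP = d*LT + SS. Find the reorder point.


d*LT = 115.8908 * 28.1865 = 3266.5560
ROP = 3266.5560 + 177.1089 = 3443.6649

3443.6649 units


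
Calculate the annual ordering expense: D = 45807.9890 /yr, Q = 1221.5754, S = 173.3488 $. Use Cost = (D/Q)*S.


Number of orders = D/Q = 37.4991
Cost = 37.4991 * 173.3488 = 6500.4255

6500.4255 $/yr


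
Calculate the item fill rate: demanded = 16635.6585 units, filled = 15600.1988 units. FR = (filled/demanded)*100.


FR = 15600.1988 / 16635.6585 * 100 = 93.7757

93.7757%


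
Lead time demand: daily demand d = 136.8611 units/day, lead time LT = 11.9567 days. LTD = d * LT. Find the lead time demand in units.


LTD = 136.8611 * 11.9567 = 1636.4071

1636.4071 units


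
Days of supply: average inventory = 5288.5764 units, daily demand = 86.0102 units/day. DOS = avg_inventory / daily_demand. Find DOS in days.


DOS = 5288.5764 / 86.0102 = 61.4878

61.4878 days


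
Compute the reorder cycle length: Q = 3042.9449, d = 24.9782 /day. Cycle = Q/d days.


Cycle = 3042.9449 / 24.9782 = 121.8240

121.8240 days


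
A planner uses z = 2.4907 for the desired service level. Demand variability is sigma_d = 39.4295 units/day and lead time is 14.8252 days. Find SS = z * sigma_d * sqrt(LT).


sqrt(LT) = sqrt(14.8252) = 3.8504
SS = 2.4907 * 39.4295 * 3.8504 = 378.1316

378.1316 units


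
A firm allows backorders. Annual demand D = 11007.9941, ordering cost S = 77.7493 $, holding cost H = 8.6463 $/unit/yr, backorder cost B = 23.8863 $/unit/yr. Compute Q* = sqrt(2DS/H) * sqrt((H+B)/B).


sqrt(2DS/H) = 444.9408
sqrt((H+B)/B) = 1.1670
Q* = 444.9408 * 1.1670 = 519.2627

519.2627 units


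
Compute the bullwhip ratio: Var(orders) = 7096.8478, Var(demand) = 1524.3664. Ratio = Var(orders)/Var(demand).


BW = 7096.8478 / 1524.3664 = 4.6556

4.6556


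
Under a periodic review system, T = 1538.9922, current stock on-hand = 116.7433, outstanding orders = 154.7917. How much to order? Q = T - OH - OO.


Inventory position = OH + OO = 116.7433 + 154.7917 = 271.5350
Q = 1538.9922 - 271.5350 = 1267.4572

1267.4572 units


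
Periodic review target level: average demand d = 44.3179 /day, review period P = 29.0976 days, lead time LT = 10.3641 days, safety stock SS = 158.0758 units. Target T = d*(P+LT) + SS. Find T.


P + LT = 39.4617
d*(P+LT) = 44.3179 * 39.4617 = 1748.8597
T = 1748.8597 + 158.0758 = 1906.9355

1906.9355 units


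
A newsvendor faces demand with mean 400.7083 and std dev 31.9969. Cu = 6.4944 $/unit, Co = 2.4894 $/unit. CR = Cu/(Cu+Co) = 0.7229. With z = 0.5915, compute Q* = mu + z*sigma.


CR = Cu/(Cu+Co) = 6.4944/(6.4944+2.4894) = 0.7229
z = 0.5915
Q* = 400.7083 + 0.5915 * 31.9969 = 419.6345

419.6345 units


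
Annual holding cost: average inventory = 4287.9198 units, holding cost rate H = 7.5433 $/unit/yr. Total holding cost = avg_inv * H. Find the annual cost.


Cost = 4287.9198 * 7.5433 = 32345.0654

32345.0654 $/yr


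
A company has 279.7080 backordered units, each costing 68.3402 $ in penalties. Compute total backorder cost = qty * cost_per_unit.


Total = 279.7080 * 68.3402 = 19115.3007

19115.3007 $


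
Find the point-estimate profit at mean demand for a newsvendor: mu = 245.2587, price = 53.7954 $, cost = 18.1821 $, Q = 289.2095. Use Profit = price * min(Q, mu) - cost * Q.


Sales at mu = min(289.2095, 245.2587) = 245.2587
Revenue = 53.7954 * 245.2587 = 13193.7899
Total cost = 18.1821 * 289.2095 = 5258.4360
Profit = 13193.7899 - 5258.4360 = 7935.3538

7935.3538 $


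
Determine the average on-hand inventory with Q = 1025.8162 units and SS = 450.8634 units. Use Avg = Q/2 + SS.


Q/2 = 512.9081
Avg = 512.9081 + 450.8634 = 963.7715

963.7715 units


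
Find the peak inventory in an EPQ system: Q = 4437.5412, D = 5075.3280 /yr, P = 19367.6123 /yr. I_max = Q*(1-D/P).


D/P = 0.2621
1 - D/P = 0.7379
I_max = 4437.5412 * 0.7379 = 3274.6732

3274.6732 units


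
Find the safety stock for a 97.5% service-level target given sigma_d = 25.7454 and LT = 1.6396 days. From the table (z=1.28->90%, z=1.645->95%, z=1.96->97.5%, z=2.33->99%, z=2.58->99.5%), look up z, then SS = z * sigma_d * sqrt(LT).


From the table, SL = 97.5% corresponds to z = 1.96
sqrt(LT) = sqrt(1.6396) = 1.2805
SS = 1.96 * 25.7454 * 1.2805 = 64.6137

64.6137 units


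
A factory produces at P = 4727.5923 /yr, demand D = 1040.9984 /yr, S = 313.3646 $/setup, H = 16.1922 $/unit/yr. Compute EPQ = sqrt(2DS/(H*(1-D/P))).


1 - D/P = 1 - 0.2202 = 0.7798
H*(1-D/P) = 12.6267
2DS = 652424.0944
EPQ = sqrt(51670.0460) = 227.3105

227.3105 units


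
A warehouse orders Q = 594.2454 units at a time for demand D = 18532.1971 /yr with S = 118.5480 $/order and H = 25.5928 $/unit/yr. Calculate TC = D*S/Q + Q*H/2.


Ordering cost = D*S/Q = 3697.0499
Holding cost = Q*H/2 = 7604.2018
TC = 3697.0499 + 7604.2018 = 11301.2517

11301.2517 $/yr


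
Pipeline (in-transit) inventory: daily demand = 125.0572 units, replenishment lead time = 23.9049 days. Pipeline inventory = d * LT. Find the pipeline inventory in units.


Pipeline = 125.0572 * 23.9049 = 2989.4799

2989.4799 units


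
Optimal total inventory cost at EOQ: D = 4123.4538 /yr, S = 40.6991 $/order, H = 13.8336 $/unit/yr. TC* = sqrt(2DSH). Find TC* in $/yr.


2*D*S*H = 4643133.2577
TC* = sqrt(4643133.2577) = 2154.7931

2154.7931 $/yr


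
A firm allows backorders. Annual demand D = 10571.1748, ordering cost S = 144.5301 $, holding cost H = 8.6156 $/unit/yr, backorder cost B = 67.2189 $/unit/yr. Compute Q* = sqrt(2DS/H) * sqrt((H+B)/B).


sqrt(2DS/H) = 595.5428
sqrt((H+B)/B) = 1.0622
Q* = 595.5428 * 1.0622 = 632.5585

632.5585 units


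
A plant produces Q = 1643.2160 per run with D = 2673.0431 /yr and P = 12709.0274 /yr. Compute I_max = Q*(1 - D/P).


D/P = 0.2103
1 - D/P = 0.7897
I_max = 1643.2160 * 0.7897 = 1297.6044

1297.6044 units


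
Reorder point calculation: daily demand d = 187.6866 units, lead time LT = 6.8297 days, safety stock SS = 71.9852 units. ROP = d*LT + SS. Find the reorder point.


d*LT = 187.6866 * 6.8297 = 1281.8432
ROP = 1281.8432 + 71.9852 = 1353.8284

1353.8284 units


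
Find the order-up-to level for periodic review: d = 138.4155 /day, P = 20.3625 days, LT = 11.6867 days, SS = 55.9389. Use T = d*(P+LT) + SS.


P + LT = 32.0492
d*(P+LT) = 138.4155 * 32.0492 = 4436.1060
T = 4436.1060 + 55.9389 = 4492.0449

4492.0449 units


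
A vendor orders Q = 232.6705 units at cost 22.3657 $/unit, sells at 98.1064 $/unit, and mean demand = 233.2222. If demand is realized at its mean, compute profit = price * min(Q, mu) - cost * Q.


Sales at mu = min(232.6705, 233.2222) = 232.6705
Revenue = 98.1064 * 232.6705 = 22826.4651
Total cost = 22.3657 * 232.6705 = 5203.8386
Profit = 22826.4651 - 5203.8386 = 17622.6265

17622.6265 $


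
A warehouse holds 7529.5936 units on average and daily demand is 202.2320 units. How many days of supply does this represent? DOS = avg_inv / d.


DOS = 7529.5936 / 202.2320 = 37.2325

37.2325 days


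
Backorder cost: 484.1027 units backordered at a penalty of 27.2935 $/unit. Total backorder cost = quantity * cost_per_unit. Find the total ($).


Total = 484.1027 * 27.2935 = 13212.8570

13212.8570 $


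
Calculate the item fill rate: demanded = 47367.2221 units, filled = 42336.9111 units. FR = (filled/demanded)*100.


FR = 42336.9111 / 47367.2221 * 100 = 89.3802

89.3802%


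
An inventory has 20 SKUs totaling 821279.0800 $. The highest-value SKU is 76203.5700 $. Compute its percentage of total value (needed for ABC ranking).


Top item = 76203.5700
Total = 821279.0800
Percentage = 76203.5700 / 821279.0800 * 100 = 9.2786

9.2786%


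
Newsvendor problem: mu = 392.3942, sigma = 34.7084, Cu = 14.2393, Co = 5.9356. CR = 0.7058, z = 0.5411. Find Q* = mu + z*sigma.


CR = Cu/(Cu+Co) = 14.2393/(14.2393+5.9356) = 0.7058
z = 0.5411
Q* = 392.3942 + 0.5411 * 34.7084 = 411.1749

411.1749 units


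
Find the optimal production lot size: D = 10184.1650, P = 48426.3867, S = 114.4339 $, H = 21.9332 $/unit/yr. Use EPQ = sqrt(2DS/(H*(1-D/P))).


1 - D/P = 1 - 0.2103 = 0.7897
H*(1-D/P) = 17.3206
2DS = 2330827.4384
EPQ = sqrt(134569.6348) = 366.8373

366.8373 units


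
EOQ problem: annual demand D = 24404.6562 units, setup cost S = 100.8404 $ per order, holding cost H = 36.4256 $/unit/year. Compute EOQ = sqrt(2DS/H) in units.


2*D*S = 2 * 24404.6562 * 100.8404 = 4921950.5861
2*D*S/H = 135123.3909
EOQ = sqrt(135123.3909) = 367.5913

367.5913 units


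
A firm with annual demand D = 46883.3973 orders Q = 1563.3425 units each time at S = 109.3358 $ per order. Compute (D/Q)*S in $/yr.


Number of orders = D/Q = 29.9892
Cost = 29.9892 * 109.3358 = 3278.8936

3278.8936 $/yr


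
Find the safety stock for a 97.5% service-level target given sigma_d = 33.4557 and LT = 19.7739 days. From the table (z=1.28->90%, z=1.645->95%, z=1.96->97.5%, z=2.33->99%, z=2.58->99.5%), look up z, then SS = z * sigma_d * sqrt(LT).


From the table, SL = 97.5% corresponds to z = 1.96
sqrt(LT) = sqrt(19.7739) = 4.4468
SS = 1.96 * 33.4557 * 4.4468 = 291.5898

291.5898 units


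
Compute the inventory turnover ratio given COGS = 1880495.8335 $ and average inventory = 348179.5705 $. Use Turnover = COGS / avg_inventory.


Turnover = 1880495.8335 / 348179.5705 = 5.4009

5.4009


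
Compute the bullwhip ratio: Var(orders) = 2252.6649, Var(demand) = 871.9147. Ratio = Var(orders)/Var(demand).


BW = 2252.6649 / 871.9147 = 2.5836

2.5836


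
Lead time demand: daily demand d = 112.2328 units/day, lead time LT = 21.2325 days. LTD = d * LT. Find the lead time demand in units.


LTD = 112.2328 * 21.2325 = 2382.9829

2382.9829 units


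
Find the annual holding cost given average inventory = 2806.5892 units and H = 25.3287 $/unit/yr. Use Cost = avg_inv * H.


Cost = 2806.5892 * 25.3287 = 71087.2559

71087.2559 $/yr


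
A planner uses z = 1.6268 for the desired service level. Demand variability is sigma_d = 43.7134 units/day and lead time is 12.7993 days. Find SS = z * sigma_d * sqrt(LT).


sqrt(LT) = sqrt(12.7993) = 3.5776
SS = 1.6268 * 43.7134 * 3.5776 = 254.4145

254.4145 units


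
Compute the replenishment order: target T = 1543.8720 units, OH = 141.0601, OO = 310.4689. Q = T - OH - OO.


Inventory position = OH + OO = 141.0601 + 310.4689 = 451.5290
Q = 1543.8720 - 451.5290 = 1092.3430

1092.3430 units


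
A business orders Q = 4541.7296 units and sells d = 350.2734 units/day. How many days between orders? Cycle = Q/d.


Cycle = 4541.7296 / 350.2734 = 12.9662

12.9662 days


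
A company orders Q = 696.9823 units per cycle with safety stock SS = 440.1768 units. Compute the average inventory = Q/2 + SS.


Q/2 = 348.4912
Avg = 348.4912 + 440.1768 = 788.6680

788.6680 units


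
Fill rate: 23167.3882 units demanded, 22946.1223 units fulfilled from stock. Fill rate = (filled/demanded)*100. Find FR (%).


FR = 22946.1223 / 23167.3882 * 100 = 99.0449

99.0449%


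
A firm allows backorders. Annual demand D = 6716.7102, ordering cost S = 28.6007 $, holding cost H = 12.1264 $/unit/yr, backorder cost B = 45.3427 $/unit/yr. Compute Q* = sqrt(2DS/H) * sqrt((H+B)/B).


sqrt(2DS/H) = 177.9982
sqrt((H+B)/B) = 1.1258
Q* = 177.9982 * 1.1258 = 200.3915

200.3915 units


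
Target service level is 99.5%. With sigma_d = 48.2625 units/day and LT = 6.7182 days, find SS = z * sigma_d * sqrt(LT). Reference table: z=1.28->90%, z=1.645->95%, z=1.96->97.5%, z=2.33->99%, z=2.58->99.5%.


From the table, SL = 99.5% corresponds to z = 2.58
sqrt(LT) = sqrt(6.7182) = 2.5919
SS = 2.58 * 48.2625 * 2.5919 = 322.7424

322.7424 units


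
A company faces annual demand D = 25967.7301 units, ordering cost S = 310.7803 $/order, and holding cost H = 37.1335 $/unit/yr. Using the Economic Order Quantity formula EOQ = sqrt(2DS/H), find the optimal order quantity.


2*D*S = 2 * 25967.7301 * 310.7803 = 16140517.9016
2*D*S/H = 434661.9064
EOQ = sqrt(434661.9064) = 659.2889

659.2889 units


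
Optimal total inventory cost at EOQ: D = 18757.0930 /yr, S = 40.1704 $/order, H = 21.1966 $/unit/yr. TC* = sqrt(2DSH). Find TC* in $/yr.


2*D*S*H = 31942425.3111
TC* = sqrt(31942425.3111) = 5651.7630

5651.7630 $/yr


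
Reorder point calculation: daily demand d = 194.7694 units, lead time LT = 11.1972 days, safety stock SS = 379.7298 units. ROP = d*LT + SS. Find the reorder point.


d*LT = 194.7694 * 11.1972 = 2180.8719
ROP = 2180.8719 + 379.7298 = 2560.6017

2560.6017 units


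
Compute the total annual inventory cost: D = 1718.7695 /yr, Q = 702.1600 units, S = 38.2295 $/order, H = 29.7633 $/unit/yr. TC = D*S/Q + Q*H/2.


Ordering cost = D*S/Q = 93.5794
Holding cost = Q*H/2 = 10449.2994
TC = 93.5794 + 10449.2994 = 10542.8787

10542.8787 $/yr


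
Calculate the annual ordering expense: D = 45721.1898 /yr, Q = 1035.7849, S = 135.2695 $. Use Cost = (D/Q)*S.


Number of orders = D/Q = 44.1416
Cost = 44.1416 * 135.2695 = 5971.0105

5971.0105 $/yr


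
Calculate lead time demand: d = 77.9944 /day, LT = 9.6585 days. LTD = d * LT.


LTD = 77.9944 * 9.6585 = 753.3089

753.3089 units


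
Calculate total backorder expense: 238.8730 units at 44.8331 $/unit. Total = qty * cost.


Total = 238.8730 * 44.8331 = 10709.4171

10709.4171 $


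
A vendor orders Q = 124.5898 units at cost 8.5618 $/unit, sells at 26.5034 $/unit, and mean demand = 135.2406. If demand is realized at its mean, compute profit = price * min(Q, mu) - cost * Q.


Sales at mu = min(124.5898, 135.2406) = 124.5898
Revenue = 26.5034 * 124.5898 = 3302.0533
Total cost = 8.5618 * 124.5898 = 1066.7129
Profit = 3302.0533 - 1066.7129 = 2235.3404

2235.3404 $


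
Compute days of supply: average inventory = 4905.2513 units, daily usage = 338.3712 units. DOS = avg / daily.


DOS = 4905.2513 / 338.3712 = 14.4967

14.4967 days


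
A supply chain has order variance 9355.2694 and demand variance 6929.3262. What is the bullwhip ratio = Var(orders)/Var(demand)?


BW = 9355.2694 / 6929.3262 = 1.3501

1.3501


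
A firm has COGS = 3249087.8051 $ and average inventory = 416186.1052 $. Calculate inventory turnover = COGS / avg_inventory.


Turnover = 3249087.8051 / 416186.1052 = 7.8068

7.8068


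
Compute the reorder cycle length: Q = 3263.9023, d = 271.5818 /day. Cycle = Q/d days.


Cycle = 3263.9023 / 271.5818 = 12.0181

12.0181 days


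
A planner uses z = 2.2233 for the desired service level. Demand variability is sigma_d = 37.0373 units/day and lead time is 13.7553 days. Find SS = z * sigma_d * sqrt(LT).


sqrt(LT) = sqrt(13.7553) = 3.7088
SS = 2.2233 * 37.0373 * 3.7088 = 305.4024

305.4024 units


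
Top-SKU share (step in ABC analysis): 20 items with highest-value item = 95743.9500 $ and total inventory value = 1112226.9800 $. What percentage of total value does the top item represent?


Top item = 95743.9500
Total = 1112226.9800
Percentage = 95743.9500 / 1112226.9800 * 100 = 8.6083

8.6083%


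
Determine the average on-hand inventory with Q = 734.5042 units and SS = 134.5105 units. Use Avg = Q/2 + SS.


Q/2 = 367.2521
Avg = 367.2521 + 134.5105 = 501.7626

501.7626 units


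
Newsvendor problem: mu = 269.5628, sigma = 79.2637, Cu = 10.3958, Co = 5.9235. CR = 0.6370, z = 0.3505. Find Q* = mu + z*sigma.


CR = Cu/(Cu+Co) = 10.3958/(10.3958+5.9235) = 0.6370
z = 0.3505
Q* = 269.5628 + 0.3505 * 79.2637 = 297.3447

297.3447 units


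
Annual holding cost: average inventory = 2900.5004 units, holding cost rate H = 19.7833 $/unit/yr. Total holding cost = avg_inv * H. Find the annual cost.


Cost = 2900.5004 * 19.7833 = 57381.4696

57381.4696 $/yr


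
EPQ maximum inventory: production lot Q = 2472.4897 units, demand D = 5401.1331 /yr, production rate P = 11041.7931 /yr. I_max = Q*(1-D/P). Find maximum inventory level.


D/P = 0.4892
1 - D/P = 0.5108
I_max = 2472.4897 * 0.5108 = 1263.0624

1263.0624 units


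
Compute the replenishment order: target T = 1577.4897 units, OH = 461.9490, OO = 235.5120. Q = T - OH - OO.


Inventory position = OH + OO = 461.9490 + 235.5120 = 697.4610
Q = 1577.4897 - 697.4610 = 880.0287

880.0287 units


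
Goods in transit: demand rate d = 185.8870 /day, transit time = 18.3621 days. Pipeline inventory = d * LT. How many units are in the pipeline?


Pipeline = 185.8870 * 18.3621 = 3413.2757

3413.2757 units


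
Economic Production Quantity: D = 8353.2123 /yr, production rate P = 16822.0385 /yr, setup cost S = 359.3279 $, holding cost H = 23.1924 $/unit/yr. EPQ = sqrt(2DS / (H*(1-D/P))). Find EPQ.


1 - D/P = 1 - 0.4966 = 0.5034
H*(1-D/P) = 11.6759
2DS = 6003084.4680
EPQ = sqrt(514143.2801) = 717.0379

717.0379 units


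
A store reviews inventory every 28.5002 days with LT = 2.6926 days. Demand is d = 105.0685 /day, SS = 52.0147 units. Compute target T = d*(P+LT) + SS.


P + LT = 31.1928
d*(P+LT) = 105.0685 * 31.1928 = 3277.3807
T = 3277.3807 + 52.0147 = 3329.3954

3329.3954 units


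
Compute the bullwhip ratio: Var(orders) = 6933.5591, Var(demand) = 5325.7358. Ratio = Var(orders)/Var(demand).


BW = 6933.5591 / 5325.7358 = 1.3019

1.3019


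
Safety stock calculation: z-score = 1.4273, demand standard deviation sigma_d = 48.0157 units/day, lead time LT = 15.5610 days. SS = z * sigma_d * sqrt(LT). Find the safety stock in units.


sqrt(LT) = sqrt(15.5610) = 3.9447
SS = 1.4273 * 48.0157 * 3.9447 = 270.3443

270.3443 units


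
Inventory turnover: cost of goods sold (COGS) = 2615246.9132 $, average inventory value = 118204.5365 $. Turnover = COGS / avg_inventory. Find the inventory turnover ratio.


Turnover = 2615246.9132 / 118204.5365 = 22.1248

22.1248


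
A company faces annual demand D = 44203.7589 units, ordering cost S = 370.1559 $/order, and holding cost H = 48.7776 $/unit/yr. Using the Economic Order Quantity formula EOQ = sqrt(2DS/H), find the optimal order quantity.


2*D*S = 2 * 44203.7589 * 370.1559 = 32724564.3180
2*D*S/H = 670893.2854
EOQ = sqrt(670893.2854) = 819.0808

819.0808 units


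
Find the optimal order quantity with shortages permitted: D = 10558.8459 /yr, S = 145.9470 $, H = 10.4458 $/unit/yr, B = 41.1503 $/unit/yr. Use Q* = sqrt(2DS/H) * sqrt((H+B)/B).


sqrt(2DS/H) = 543.1877
sqrt((H+B)/B) = 1.1198
Q* = 543.1877 * 1.1198 = 608.2357

608.2357 units


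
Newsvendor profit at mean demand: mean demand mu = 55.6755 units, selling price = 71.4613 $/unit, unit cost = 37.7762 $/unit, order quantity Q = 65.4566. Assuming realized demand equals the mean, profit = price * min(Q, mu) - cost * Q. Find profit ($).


Sales at mu = min(65.4566, 55.6755) = 55.6755
Revenue = 71.4613 * 55.6755 = 3978.6436
Total cost = 37.7762 * 65.4566 = 2472.7016
Profit = 3978.6436 - 2472.7016 = 1505.9420

1505.9420 $


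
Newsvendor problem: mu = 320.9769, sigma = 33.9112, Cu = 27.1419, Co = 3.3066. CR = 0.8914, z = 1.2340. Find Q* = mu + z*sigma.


CR = Cu/(Cu+Co) = 27.1419/(27.1419+3.3066) = 0.8914
z = 1.2340
Q* = 320.9769 + 1.2340 * 33.9112 = 362.8233

362.8233 units


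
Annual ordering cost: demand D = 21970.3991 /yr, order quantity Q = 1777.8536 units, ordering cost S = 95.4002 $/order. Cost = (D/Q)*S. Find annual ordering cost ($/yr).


Number of orders = D/Q = 12.3578
Cost = 12.3578 * 95.4002 = 1178.9387

1178.9387 $/yr


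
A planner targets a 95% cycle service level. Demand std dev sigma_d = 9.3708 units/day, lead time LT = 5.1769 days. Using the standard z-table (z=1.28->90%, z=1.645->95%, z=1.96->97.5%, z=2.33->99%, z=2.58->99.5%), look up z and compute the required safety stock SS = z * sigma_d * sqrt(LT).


From the table, SL = 95% corresponds to z = 1.645
sqrt(LT) = sqrt(5.1769) = 2.2753
SS = 1.645 * 9.3708 * 2.2753 = 35.0734

35.0734 units


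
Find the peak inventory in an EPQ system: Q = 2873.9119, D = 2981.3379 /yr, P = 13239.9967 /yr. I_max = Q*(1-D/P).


D/P = 0.2252
1 - D/P = 0.7748
I_max = 2873.9119 * 0.7748 = 2226.7741

2226.7741 units


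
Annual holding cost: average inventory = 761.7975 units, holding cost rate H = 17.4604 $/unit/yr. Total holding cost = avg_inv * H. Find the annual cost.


Cost = 761.7975 * 17.4604 = 13301.2891

13301.2891 $/yr


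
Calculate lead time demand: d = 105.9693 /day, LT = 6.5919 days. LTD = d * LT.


LTD = 105.9693 * 6.5919 = 698.5390

698.5390 units


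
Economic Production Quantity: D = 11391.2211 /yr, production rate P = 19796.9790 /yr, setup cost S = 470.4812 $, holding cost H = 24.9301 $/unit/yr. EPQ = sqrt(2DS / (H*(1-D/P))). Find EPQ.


1 - D/P = 1 - 0.5754 = 0.4246
H*(1-D/P) = 10.5853
2DS = 10718710.7452
EPQ = sqrt(1012606.1848) = 1006.2834

1006.2834 units


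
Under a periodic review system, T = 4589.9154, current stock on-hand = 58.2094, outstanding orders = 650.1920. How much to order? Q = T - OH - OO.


Inventory position = OH + OO = 58.2094 + 650.1920 = 708.4014
Q = 4589.9154 - 708.4014 = 3881.5140

3881.5140 units


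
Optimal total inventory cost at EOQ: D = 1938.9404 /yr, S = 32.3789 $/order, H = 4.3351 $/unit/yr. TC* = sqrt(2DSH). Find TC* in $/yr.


2*D*S*H = 544321.7221
TC* = sqrt(544321.7221) = 737.7816

737.7816 $/yr


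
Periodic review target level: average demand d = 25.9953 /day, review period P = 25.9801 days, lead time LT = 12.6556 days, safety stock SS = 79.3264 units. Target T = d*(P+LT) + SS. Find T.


P + LT = 38.6357
d*(P+LT) = 25.9953 * 38.6357 = 1004.3466
T = 1004.3466 + 79.3264 = 1083.6730

1083.6730 units


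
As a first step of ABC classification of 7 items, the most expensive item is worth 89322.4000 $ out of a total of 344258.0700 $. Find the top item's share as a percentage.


Top item = 89322.4000
Total = 344258.0700
Percentage = 89322.4000 / 344258.0700 * 100 = 25.9463

25.9463%


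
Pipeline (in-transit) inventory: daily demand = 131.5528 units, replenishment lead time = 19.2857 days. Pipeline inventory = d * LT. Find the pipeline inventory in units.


Pipeline = 131.5528 * 19.2857 = 2537.0878

2537.0878 units


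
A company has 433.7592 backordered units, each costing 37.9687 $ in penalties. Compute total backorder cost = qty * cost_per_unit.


Total = 433.7592 * 37.9687 = 16469.2729

16469.2729 $


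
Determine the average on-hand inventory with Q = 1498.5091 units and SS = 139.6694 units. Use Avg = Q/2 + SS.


Q/2 = 749.2545
Avg = 749.2545 + 139.6694 = 888.9239

888.9239 units


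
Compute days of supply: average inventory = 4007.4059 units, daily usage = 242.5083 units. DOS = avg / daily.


DOS = 4007.4059 / 242.5083 = 16.5248

16.5248 days


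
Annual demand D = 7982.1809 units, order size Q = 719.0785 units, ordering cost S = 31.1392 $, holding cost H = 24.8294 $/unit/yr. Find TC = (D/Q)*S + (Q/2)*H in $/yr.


Ordering cost = D*S/Q = 345.6629
Holding cost = Q*H/2 = 8927.1439
TC = 345.6629 + 8927.1439 = 9272.8067

9272.8067 $/yr


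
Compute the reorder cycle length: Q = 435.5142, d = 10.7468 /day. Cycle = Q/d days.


Cycle = 435.5142 / 10.7468 = 40.5250

40.5250 days


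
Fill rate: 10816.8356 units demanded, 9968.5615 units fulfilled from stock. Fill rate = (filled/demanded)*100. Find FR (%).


FR = 9968.5615 / 10816.8356 * 100 = 92.1578

92.1578%


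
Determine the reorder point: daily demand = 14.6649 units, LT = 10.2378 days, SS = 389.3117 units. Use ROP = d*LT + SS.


d*LT = 14.6649 * 10.2378 = 150.1363
ROP = 150.1363 + 389.3117 = 539.4480

539.4480 units


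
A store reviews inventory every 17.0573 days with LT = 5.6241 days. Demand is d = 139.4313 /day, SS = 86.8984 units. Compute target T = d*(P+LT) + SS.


P + LT = 22.6814
d*(P+LT) = 139.4313 * 22.6814 = 3162.4971
T = 3162.4971 + 86.8984 = 3249.3955

3249.3955 units


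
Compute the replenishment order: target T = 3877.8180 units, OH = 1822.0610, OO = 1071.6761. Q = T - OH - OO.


Inventory position = OH + OO = 1822.0610 + 1071.6761 = 2893.7371
Q = 3877.8180 - 2893.7371 = 984.0809

984.0809 units


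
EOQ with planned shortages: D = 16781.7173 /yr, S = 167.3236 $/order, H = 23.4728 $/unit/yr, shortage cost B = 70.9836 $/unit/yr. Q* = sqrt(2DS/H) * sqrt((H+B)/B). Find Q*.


sqrt(2DS/H) = 489.1357
sqrt((H+B)/B) = 1.1536
Q* = 489.1357 * 1.1536 = 564.2428

564.2428 units


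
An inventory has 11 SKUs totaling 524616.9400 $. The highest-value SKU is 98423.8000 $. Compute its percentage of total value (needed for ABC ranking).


Top item = 98423.8000
Total = 524616.9400
Percentage = 98423.8000 / 524616.9400 * 100 = 18.7611

18.7611%


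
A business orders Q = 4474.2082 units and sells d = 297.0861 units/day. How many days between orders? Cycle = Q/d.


Cycle = 4474.2082 / 297.0861 = 15.0603

15.0603 days


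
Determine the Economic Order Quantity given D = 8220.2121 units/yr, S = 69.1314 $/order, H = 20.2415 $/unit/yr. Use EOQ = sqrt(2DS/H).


2*D*S = 2 * 8220.2121 * 69.1314 = 1136549.5415
2*D*S/H = 56149.4722
EOQ = sqrt(56149.4722) = 236.9588

236.9588 units


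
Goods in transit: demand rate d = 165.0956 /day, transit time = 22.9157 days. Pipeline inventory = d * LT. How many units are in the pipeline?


Pipeline = 165.0956 * 22.9157 = 3783.2812

3783.2812 units


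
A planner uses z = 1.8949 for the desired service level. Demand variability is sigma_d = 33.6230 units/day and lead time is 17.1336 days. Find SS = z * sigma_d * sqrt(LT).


sqrt(LT) = sqrt(17.1336) = 4.1393
SS = 1.8949 * 33.6230 * 4.1393 = 263.7224

263.7224 units


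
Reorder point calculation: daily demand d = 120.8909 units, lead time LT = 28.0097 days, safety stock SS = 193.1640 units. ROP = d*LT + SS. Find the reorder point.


d*LT = 120.8909 * 28.0097 = 3386.1178
ROP = 3386.1178 + 193.1640 = 3579.2818

3579.2818 units
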